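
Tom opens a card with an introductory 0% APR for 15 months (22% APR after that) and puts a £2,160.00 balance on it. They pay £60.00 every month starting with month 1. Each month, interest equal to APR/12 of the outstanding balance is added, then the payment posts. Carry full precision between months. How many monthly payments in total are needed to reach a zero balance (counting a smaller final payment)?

42 months

Promo months 1–15 at r₀ = 0%/12 = 0; months 16+ at r₁ = 22%/12 = 0.0183333.
After month 15 (no interest yet): B = £2,160.00 − 15·£60.00 = £1,260.00.
Then at r₁ with £60.00/mo: n₂ = −ln(1 − r₁·B/P)/ln(1+r₁) ≈ 26.76 → 27 more payments.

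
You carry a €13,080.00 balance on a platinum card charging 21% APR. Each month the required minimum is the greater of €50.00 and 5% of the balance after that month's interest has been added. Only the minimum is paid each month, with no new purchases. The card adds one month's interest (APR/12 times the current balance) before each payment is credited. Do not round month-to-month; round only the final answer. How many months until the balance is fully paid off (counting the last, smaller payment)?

Monthly rate r = 21%/12 = 1.75% = 0.0175.
While 5% of the post-interest balance exceeds €50.00, each month B ← (B·(1+r))·(1 − 0.05), i.e. B shrinks by the factor (1+r)·0.95 = 0.96663.
This holds for months 1–77. Entering month 78 the balance is €958.24; 5% of the post-interest balance is now below €50.00, so the flat €50.00 minimum applies from here.
From month 78 a fixed €50.00 at rate r clears €958.24 in 24 more payments. Total: 77 + 24 = 101 months.

101 months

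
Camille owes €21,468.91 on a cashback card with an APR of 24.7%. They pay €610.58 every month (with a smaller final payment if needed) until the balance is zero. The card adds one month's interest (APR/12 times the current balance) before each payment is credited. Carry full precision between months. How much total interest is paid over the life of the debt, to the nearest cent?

€17,083.23

Monthly rate r = 24.7%/12 = 2.05833% = 0.0205833.
Payoff takes n = ⌈−ln(1 − rB₀/P)/ln(1+r)⌉ = ⌈63.139⌉ = 64 payments; the last is €85.60.
Total paid = 63·€610.58 + €85.60 = €38,552.14.
Total interest = total paid − principal = €38,552.14 − €21,468.91 = €17,083.23.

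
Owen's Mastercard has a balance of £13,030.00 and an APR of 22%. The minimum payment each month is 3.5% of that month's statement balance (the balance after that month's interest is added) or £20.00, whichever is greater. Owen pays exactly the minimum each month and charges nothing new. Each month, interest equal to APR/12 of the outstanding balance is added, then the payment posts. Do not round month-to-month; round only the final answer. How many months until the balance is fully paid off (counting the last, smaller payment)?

220 months

Monthly rate r = 22%/12 = 1.83333% = 0.0183333.
While 3.5% of the post-interest balance exceeds £20.00, each month B ← (B·(1+r))·(1 − 0.035), i.e. B shrinks by the factor (1+r)·0.965 = 0.98269.
This holds for months 1–181. Entering month 182 the balance is £552.68; 3.5% of the post-interest balance is now below £20.00, so the flat £20.00 minimum applies from here.
From month 182 a fixed £20.00 at rate r clears £552.68 in 39 more payments. Total: 181 + 39 = 220 months.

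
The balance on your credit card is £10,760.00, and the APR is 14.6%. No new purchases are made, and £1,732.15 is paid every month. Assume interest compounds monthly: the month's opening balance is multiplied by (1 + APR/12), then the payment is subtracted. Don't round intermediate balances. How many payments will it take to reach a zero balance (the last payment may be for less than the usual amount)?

Monthly rate r = 14.6%/12 = 1.21667% = 0.0121667.
Recurrence: B ← B·(1+r) − £1,732.15.
Month 1: interest £130.91; balance after payment £9,158.76.
Month 2: interest £111.43; balance after payment £7,538.04.
Closed form: n = −ln(1 − rB₀/P)/ln(1+r) = −ln(0.92442)/ln(1.01217) ≈ 6.498, so the balance reaches zero during payment 7.

7 payments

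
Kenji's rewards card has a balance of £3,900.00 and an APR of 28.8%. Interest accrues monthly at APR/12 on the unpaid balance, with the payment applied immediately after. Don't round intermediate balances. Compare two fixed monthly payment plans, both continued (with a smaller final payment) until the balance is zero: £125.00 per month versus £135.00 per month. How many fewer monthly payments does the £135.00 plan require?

Monthly rate r = 28.8%/12 = 2.4% = 0.024.
At £125.00/mo: n = ⌈−ln(1 − rB₀/P)/ln(1+r)⌉ = 59 payments (last £31.62); total interest = total paid − £3,900.00 = £3,381.62.
At £135.00/mo: 50 payments (last £113.40); total interest £2,828.40.
Payments saved = 59 − 50 = 9.

9 fewer payments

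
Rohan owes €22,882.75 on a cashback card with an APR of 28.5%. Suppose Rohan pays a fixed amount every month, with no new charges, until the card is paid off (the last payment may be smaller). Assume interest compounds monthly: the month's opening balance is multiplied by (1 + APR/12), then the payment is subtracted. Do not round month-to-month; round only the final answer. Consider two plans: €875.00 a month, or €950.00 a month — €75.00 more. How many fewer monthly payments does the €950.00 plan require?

Monthly rate r = 28.5%/12 = 2.375% = 0.02375.
At €875.00/mo: n = ⌈−ln(1 − rB₀/P)/ln(1+r)⌉ = 42 payments (last €305.20); total interest = total paid − €22,882.75 = €13,297.45.
At €950.00/mo: 37 payments (last €154.82); total interest €11,472.07.
Payments saved = 42 − 37 = 5.

5 fewer payments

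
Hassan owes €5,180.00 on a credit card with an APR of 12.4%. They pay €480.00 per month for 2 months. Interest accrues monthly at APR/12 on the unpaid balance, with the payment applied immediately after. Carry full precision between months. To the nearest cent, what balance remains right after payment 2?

Monthly rate r = 12.4%/12 = 1.03333% = 0.0103333.
Each month: B ← B·(1+r) − €480.00.
Month 1: interest €53.53; balance after payment €4,753.53.
Month 2: interest €49.12; balance after payment €4,322.65.

€4,322.65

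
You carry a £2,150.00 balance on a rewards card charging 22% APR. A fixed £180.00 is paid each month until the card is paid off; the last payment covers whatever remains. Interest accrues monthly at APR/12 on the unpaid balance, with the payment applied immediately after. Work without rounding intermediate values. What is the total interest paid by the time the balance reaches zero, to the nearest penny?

£299.19

Monthly rate r = 22%/12 = 1.83333% = 0.0183333.
Payoff takes n = ⌈−ln(1 − rB₀/P)/ln(1+r)⌉ = ⌈13.604⌉ = 14 payments; the last is £109.19.
Total paid = 13·£180.00 + £109.19 = £2,449.19.
Total interest = total paid − principal = £2,449.19 − £2,150.00 = £299.19.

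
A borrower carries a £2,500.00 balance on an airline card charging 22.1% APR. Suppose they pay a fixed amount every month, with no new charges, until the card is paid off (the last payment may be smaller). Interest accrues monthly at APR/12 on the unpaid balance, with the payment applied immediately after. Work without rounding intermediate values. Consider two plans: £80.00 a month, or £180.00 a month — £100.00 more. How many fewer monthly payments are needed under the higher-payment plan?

Monthly rate r = 22.1%/12 = 1.84167% = 0.0184167.
At £80.00/mo: n = ⌈−ln(1 − rB₀/P)/ln(1+r)⌉ = 47 payments (last £76.45); total interest = total paid − £2,500.00 = £1,256.45.
At £180.00/mo: 17 payments (last £34.20); total interest £414.20.
Payments saved = 47 − 17 = 30.

30 fewer payments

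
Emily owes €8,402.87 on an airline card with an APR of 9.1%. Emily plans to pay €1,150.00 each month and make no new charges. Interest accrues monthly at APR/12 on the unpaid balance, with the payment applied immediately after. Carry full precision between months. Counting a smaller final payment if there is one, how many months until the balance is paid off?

8 payments

Monthly rate r = 9.1%/12 = 0.758333% = 0.00758333.
Recurrence: B ← B·(1+r) − €1,150.00.
Month 1: interest €63.72; balance after payment €7,316.59.
Month 2: interest €55.48; balance after payment €6,222.08.
Closed form: n = −ln(1 − rB₀/P)/ln(1+r) = −ln(0.94459)/ln(1.00758) ≈ 7.546, so the balance reaches zero during payment 8.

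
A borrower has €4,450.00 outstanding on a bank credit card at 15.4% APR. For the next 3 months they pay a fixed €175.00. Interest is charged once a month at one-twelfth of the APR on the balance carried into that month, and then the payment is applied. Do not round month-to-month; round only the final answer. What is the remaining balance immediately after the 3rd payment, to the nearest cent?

Monthly rate r = 15.4%/12 = 1.28333% = 0.0128333.
Each month: B ← B·(1+r) − €175.00.
Month 1: interest €57.11; balance after payment €4,332.11.
Month 2: interest €55.60; balance after payment €4,212.70.
Month 3: interest €54.06; balance after payment €4,091.77.

€4,091.77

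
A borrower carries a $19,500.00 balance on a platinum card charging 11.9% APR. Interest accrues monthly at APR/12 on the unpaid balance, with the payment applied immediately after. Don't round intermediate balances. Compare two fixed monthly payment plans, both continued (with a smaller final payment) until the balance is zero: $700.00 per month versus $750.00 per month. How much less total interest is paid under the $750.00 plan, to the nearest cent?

Monthly rate r = 11.9%/12 = 0.991667% = 0.00991667.
At $700.00/mo: n = ⌈−ln(1 − rB₀/P)/ln(1+r)⌉ = 33 payments (last $535.42); total interest = total paid − $19,500.00 = $3,435.42.
At $750.00/mo: 31 payments (last $163.80); total interest $3,163.80.
Interest saved = $3,435.42 − $3,163.80 = $271.62.

$271.62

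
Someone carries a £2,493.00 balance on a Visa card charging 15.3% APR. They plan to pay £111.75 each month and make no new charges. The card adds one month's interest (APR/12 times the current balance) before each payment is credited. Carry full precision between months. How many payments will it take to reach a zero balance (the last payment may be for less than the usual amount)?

Monthly rate r = 15.3%/12 = 1.275% = 0.01275.
Recurrence: B ← B·(1+r) − £111.75.
Month 1: interest £31.79; balance after payment £2,413.04.
Month 2: interest £30.77; balance after payment £2,332.05.
Closed form: n = −ln(1 − rB₀/P)/ln(1+r) = −ln(0.71556)/ln(1.01275) ≈ 26.417, so the balance reaches zero during payment 27.

27 months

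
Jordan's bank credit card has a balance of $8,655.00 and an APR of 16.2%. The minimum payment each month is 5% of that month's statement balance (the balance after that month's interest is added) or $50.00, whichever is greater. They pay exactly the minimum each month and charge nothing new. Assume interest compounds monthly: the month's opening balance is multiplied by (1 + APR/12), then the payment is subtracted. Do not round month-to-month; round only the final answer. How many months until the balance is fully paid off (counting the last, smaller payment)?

Monthly rate r = 16.2%/12 = 1.35% = 0.0135.
While 5% of the post-interest balance exceeds $50.00, each month B ← (B·(1+r))·(1 − 0.05), i.e. B shrinks by the factor (1+r)·0.95 = 0.96283.
This holds for months 1–58. Entering month 59 the balance is $961.64; 5% of the post-interest balance is now below $50.00, so the flat $50.00 minimum applies from here.
From month 59 a fixed $50.00 at rate r clears $961.64 in 23 more payments. Total: 58 + 23 = 81 months.

81 months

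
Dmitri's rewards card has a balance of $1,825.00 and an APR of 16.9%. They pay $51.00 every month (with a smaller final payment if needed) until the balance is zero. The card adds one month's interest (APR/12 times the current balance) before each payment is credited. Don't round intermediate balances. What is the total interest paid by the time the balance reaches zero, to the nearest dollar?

$732

Monthly rate r = 16.9%/12 = 1.40833% = 0.0140833.
Payoff takes n = ⌈−ln(1 − rB₀/P)/ln(1+r)⌉ = ⌈50.132⌉ = 51 payments; the last is $6.79.
Total paid = 50·$51.00 + $6.79 = $2,556.79.
Total interest = total paid − principal = $2,556.79 − $1,825.00 = $731.79.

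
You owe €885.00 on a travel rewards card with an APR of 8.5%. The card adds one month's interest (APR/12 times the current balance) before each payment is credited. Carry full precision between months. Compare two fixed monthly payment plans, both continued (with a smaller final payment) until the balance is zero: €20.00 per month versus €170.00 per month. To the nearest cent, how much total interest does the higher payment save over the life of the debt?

Monthly rate r = 8.5%/12 = 0.708333% = 0.00708333.
At €20.00/mo: n = ⌈−ln(1 − rB₀/P)/ln(1+r)⌉ = 54 payments (last €5.58); total interest = total paid − €885.00 = €180.58.
At €170.00/mo: 6 payments (last €55.05); total interest €20.05.
Interest saved = €180.58 − €20.05 = €160.53.

€160.53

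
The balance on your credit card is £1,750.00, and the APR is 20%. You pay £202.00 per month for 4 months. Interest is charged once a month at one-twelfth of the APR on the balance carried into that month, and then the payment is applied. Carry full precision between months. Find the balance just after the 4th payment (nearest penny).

Monthly rate r = 20%/12 = 1.66667% = 0.0166667.
Each month: B ← B·(1+r) − £202.00.
Month 1: interest £29.17; balance after payment £1,577.17.
Month 2: interest £26.29; balance after payment £1,401.45.
Month 3: interest £23.36; balance after payment £1,222.81.
Month 4: interest £20.38; balance after payment £1,041.19.

£1,041.19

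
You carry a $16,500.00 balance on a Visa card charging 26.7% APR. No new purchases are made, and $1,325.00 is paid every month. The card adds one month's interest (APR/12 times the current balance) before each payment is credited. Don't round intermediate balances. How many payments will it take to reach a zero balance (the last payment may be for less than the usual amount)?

15 payments

Monthly rate r = 26.7%/12 = 2.225% = 0.02225.
Recurrence: B ← B·(1+r) − $1,325.00.
Month 1: interest $367.12; balance after payment $15,542.12.
Month 2: interest $345.81; balance after payment $14,562.94.
Closed form: n = −ln(1 − rB₀/P)/ln(1+r) = −ln(0.72292)/ln(1.02225) ≈ 14.744, so the balance reaches zero during payment 15.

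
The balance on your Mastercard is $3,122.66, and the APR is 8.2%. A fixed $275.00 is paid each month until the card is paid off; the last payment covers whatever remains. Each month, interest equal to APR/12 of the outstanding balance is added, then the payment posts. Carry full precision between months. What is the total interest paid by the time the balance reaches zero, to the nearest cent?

Monthly rate r = 8.2%/12 = 0.683333% = 0.00683333.
Payoff takes n = ⌈−ln(1 − rB₀/P)/ln(1+r)⌉ = ⌈11.860⌉ = 12 payments; the last is $236.67.
Total paid = 11·$275.00 + $236.67 = $3,261.67.
Total interest = total paid − principal = $3,261.67 − $3,122.66 = $139.01.

$139.01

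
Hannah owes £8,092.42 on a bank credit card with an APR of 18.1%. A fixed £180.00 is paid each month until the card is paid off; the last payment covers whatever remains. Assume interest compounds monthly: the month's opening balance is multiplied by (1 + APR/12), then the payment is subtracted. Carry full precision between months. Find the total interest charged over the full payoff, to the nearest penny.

Monthly rate r = 18.1%/12 = 1.50833% = 0.0150833.
Payoff takes n = ⌈−ln(1 − rB₀/P)/ln(1+r)⌉ = ⌈75.719⌉ = 76 payments; the last is £129.61.
Total paid = 75·£180.00 + £129.61 = £13,629.61.
Total interest = total paid − principal = £13,629.61 − £8,092.42 = £5,537.19.

£5,537.19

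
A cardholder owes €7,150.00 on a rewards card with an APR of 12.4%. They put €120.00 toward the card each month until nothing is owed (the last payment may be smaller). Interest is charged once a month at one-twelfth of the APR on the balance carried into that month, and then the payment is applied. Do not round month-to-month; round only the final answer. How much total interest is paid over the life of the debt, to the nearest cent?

Monthly rate r = 12.4%/12 = 1.03333% = 0.0103333.
Payoff takes n = ⌈−ln(1 − rB₀/P)/ln(1+r)⌉ = ⌈93.024⌉ = 94 payments; the last is €2.92.
Total paid = 93·€120.00 + €2.92 = €11,162.92.
Total interest = total paid − principal = €11,162.92 − €7,150.00 = €4,012.92.

€4,012.92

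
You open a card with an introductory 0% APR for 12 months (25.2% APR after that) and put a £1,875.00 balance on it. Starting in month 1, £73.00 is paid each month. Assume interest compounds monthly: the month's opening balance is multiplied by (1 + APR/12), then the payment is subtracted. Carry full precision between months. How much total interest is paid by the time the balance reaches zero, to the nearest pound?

£191

Promo months 1–12 at r₀ = 0%/12 = 0; months 13+ at r₁ = 25.2%/12 = 0.021.
After month 12 (no interest yet): B = £1,875.00 − 12·£73.00 = £999.00.
Then at r₁ with £73.00/mo: n₂ = −ln(1 − r₁·B/P)/ln(1+r₁) ≈ 16.30 → 17 more payments.
Total paid = 28·£73.00 + £22.26 = £2,066.26; interest = £2,066.26 − £1,875.00 = £191.26.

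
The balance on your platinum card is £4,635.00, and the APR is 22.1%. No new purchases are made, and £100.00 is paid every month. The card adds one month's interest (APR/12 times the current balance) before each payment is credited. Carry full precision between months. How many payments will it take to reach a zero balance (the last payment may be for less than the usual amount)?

Monthly rate r = 22.1%/12 = 1.84167% = 0.0184167.
Recurrence: B ← B·(1+r) − £100.00.
Month 1: interest £85.36; balance after payment £4,620.36.
Month 2: interest £85.09; balance after payment £4,605.45.
Closed form: n = −ln(1 − rB₀/P)/ln(1+r) = −ln(0.14639)/ln(1.01842) ≈ 105.293, so the balance reaches zero during payment 106.

106 months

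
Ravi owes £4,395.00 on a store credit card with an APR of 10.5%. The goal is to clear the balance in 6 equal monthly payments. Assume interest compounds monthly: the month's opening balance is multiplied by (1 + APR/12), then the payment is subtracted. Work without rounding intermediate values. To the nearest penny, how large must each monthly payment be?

Monthly rate r = 10.5%/12 = 0.875% = 0.00875.
Level-payment amortization: P = B₀·r / (1 − (1+r)^(−n)) = 4395.00·0.00875 / (1 − 1.00875^(−6)).
Denominator 1 − (1+r)^(−6) = 0.0509289773.
P = 38.4563 / 0.0509289773 ≈ 755.10.

£755.10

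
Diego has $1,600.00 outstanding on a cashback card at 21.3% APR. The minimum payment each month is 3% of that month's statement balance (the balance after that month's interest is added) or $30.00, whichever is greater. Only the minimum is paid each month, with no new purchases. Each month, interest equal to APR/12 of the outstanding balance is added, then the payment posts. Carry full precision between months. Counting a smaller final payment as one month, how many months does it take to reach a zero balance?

88 months

Monthly rate r = 21.3%/12 = 1.775% = 0.01775.
While 3% of the post-interest balance exceeds $30.00, each month B ← (B·(1+r))·(1 − 0.03), i.e. B shrinks by the factor (1+r)·0.97 = 0.98722.
This holds for months 1–38. Entering month 39 the balance is $981.31; 3% of the post-interest balance is now below $30.00, so the flat $30.00 minimum applies from here.
From month 39 a fixed $30.00 at rate r clears $981.31 in 50 more payments. Total: 38 + 50 = 88 months.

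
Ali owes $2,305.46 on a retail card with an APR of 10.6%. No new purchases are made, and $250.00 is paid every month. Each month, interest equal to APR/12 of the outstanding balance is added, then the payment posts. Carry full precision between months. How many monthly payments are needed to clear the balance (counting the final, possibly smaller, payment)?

10 months

Monthly rate r = 10.6%/12 = 0.883333% = 0.00883333.
Recurrence: B ← B·(1+r) − $250.00.
Month 1: interest $20.36; balance after payment $2,075.82.
Month 2: interest $18.34; balance after payment $1,844.16.
Closed form: n = −ln(1 − rB₀/P)/ln(1+r) = −ln(0.91854)/ln(1.00883) ≈ 9.662, so the balance reaches zero during payment 10.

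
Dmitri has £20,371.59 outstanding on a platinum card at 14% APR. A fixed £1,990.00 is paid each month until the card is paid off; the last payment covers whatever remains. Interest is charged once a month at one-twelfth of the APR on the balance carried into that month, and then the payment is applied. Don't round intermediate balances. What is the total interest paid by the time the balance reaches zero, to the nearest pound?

Monthly rate r = 14%/12 = 1.16667% = 0.0116667.
Payoff takes n = ⌈−ln(1 − rB₀/P)/ln(1+r)⌉ = ⌈10.965⌉ = 11 payments; the last is £1,921.24.
Total paid = 10·£1,990.00 + £1,921.24 = £21,821.24.
Total interest = total paid − principal = £21,821.24 − £20,371.59 = £1,449.65.

£1,450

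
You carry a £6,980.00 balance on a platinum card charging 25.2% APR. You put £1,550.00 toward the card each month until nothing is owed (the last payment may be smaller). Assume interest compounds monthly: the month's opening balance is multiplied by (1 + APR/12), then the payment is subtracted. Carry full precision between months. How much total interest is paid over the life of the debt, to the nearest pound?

Monthly rate r = 25.2%/12 = 2.1% = 0.021.
Payoff takes n = ⌈−ln(1 − rB₀/P)/ln(1+r)⌉ = ⌈4.780⌉ = 5 payments; the last is £1,211.93.
Total paid = 4·£1,550.00 + £1,211.93 = £7,411.93.
Total interest = total paid − principal = £7,411.93 − £6,980.00 = £431.93.

£432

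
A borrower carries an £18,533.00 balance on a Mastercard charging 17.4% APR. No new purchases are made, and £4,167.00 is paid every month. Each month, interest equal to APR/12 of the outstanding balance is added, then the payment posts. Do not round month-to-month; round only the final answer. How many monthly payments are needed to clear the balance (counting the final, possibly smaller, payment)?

Monthly rate r = 17.4%/12 = 1.45% = 0.0145.
Recurrence: B ← B·(1+r) − £4,167.00.
Month 1: interest £268.73; balance after payment £14,634.73.
Month 2: interest £212.20; balance after payment £10,679.93.
Month 3: interest £154.86; balance after payment £6,667.79.
Month 4: interest £96.68; balance after payment £2,597.47.
Month 5: interest £37.66; balance after payment £0.00.

5 payments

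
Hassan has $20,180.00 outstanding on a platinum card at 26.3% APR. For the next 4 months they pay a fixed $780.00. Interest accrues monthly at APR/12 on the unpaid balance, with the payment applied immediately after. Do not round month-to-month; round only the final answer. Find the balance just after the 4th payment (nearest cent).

$18,784.05

Monthly rate r = 26.3%/12 = 2.19167% = 0.0219167.
Each month: B ← B·(1+r) − $780.00.
Month 1: interest $442.28; balance after payment $19,842.28.
Month 2: interest $434.88; balance after payment $19,497.15.
Month 3: interest $427.31; balance after payment $19,144.47.
Month 4: interest $419.58; balance after payment $18,784.05.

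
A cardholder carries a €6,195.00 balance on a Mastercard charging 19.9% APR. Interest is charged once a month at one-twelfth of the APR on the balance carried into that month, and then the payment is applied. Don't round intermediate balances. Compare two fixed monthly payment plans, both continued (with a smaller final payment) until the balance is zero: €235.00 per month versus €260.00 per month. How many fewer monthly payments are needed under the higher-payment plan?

4 fewer payments

Monthly rate r = 19.9%/12 = 1.65833% = 0.0165833.
At €235.00/mo: n = ⌈−ln(1 − rB₀/P)/ln(1+r)⌉ = 35 payments (last €222.41); total interest = total paid − €6,195.00 = €2,017.41.
At €260.00/mo: 31 payments (last €147.88); total interest €1,752.88.
Payments saved = 35 − 31 = 4.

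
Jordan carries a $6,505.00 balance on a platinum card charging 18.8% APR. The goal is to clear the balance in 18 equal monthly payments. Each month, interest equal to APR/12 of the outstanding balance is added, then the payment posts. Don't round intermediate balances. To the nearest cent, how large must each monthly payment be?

Monthly rate r = 18.8%/12 = 1.56667% = 0.0156667.
Level-payment amortization: P = B₀·r / (1 − (1+r)^(−n)) = 6505.00·0.0156667 / (1 − 1.01567^(−18)).
Denominator 1 − (1+r)^(−18) = 0.244075522.
P = 101.912 / 0.244075522 ≈ 417.54.

$417.54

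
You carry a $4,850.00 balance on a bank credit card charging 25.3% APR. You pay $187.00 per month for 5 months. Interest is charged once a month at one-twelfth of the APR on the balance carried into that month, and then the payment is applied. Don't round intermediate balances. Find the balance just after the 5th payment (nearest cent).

$4,408.02

Monthly rate r = 25.3%/12 = 2.10833% = 0.0210833.
Each month: B ← B·(1+r) − $187.00.
Month 1: interest $102.25; balance after payment $4,765.25.
Month 2: interest $100.47; balance after payment $4,678.72.
Month 3: interest $98.64; balance after payment $4,590.36.
Month 4: interest $96.78; balance after payment $4,500.14.
Month 5: interest $94.88; balance after payment $4,408.02.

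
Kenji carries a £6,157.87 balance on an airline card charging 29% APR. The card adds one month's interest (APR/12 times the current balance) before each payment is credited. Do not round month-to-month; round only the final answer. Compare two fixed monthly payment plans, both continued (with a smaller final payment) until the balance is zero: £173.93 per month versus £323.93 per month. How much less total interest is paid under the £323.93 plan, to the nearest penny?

Monthly rate r = 29%/12 = 2.41667% = 0.0241667.
At £173.93/mo: n = ⌈−ln(1 − rB₀/P)/ln(1+r)⌉ = 82 payments (last £7.18); total interest = total paid − £6,157.87 = £7,937.64.
At £323.93/mo: 26 payments (last £246.29); total interest £2,186.67.
Interest saved = £7,937.64 − £2,186.67 = £5,750.97.

£5,750.97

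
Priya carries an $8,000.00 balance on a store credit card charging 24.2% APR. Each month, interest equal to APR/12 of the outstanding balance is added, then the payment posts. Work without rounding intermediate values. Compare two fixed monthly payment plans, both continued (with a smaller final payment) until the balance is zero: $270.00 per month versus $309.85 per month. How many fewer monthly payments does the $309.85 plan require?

9 fewer payments

Monthly rate r = 24.2%/12 = 2.01667% = 0.0201667.
At $270.00/mo: n = ⌈−ln(1 − rB₀/P)/ln(1+r)⌉ = 46 payments (last $158.42); total interest = total paid − $8,000.00 = $4,308.42.
At $309.85/mo: 37 payments (last $258.27); total interest $3,412.87.
Payments saved = 46 − 37 = 9.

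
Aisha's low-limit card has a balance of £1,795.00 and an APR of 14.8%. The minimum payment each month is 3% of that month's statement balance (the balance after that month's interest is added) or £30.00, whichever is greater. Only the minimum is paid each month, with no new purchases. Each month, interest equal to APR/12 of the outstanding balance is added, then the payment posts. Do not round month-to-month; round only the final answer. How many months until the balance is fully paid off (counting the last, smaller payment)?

Monthly rate r = 14.8%/12 = 1.23333% = 0.0123333.
While 3% of the post-interest balance exceeds £30.00, each month B ← (B·(1+r))·(1 − 0.03), i.e. B shrinks by the factor (1+r)·0.97 = 0.98196.
This holds for months 1–33. Entering month 34 the balance is £984.48; 3% of the post-interest balance is now below £30.00, so the flat £30.00 minimum applies from here.
From month 34 a fixed £30.00 at rate r clears £984.48 in 43 more payments. Total: 33 + 43 = 76 months.

76 months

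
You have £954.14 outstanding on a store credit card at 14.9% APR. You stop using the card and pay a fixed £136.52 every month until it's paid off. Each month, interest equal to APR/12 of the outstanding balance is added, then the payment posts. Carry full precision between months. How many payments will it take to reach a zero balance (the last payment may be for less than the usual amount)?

8 months

Monthly rate r = 14.9%/12 = 1.24167% = 0.0124167.
Recurrence: B ← B·(1+r) − £136.52.
Month 1: interest £11.85; balance after payment £829.47.
Month 2: interest £10.30; balance after payment £703.25.
Closed form: n = −ln(1 − rB₀/P)/ln(1+r) = −ln(0.91322)/ln(1.01242) ≈ 7.356, so the balance reaches zero during payment 8.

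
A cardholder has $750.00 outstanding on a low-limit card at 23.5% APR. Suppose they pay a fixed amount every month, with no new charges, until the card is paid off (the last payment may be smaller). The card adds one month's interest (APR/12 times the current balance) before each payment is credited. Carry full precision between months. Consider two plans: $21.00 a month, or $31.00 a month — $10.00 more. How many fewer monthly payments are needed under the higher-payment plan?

Monthly rate r = 23.5%/12 = 1.95833% = 0.0195833.
At $21.00/mo: n = ⌈−ln(1 − rB₀/P)/ln(1+r)⌉ = 62 payments (last $20.53); total interest = total paid − $750.00 = $551.53.
At $31.00/mo: 34 payments (last $3.31); total interest $276.31.
Payments saved = 62 − 34 = 28.

28 fewer payments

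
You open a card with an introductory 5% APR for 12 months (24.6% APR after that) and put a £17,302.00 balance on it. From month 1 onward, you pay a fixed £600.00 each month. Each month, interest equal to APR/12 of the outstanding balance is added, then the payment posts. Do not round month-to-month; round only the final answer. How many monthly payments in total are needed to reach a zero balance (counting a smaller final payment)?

35 months

Promo months 1–12 at r₀ = 5%/12 = 0.00416667; months 13+ at r₁ = 24.6%/12 = 0.0205.
After month 12: iterate B ← B·(1+r₀) − £600.00 for 12 months → £10,819.89.
Then at r₁ with £600.00/mo: n₂ = −ln(1 − r₁·B/P)/ln(1+r₁) ≈ 22.74 → 23 more payments.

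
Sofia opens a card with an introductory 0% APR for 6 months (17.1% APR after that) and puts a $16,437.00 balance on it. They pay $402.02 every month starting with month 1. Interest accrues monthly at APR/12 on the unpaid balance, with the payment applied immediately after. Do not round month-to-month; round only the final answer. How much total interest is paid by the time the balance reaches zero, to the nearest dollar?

Promo months 1–6 at r₀ = 0%/12 = 0; months 7+ at r₁ = 17.1%/12 = 0.01425.
After month 6 (no interest yet): B = $16,437.00 − 6·$402.02 = $14,024.88.
Then at r₁ with $402.02/mo: n₂ = −ln(1 − r₁·B/P)/ln(1+r₁) ≈ 48.58 → 49 more payments.
Total paid = 54·$402.02 + $234.90 = $21,943.98; interest = $21,943.98 − $16,437.00 = $5,506.98.

$5,507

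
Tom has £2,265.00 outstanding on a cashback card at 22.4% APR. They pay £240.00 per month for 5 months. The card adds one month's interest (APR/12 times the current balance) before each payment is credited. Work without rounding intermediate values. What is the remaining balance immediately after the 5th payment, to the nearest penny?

£1,238.80

Monthly rate r = 22.4%/12 = 1.86667% = 0.0186667.
Each month: B ← B·(1+r) − £240.00.
Month 1: interest £42.28; balance after payment £2,067.28.
Month 2: interest £38.59; balance after payment £1,865.87.
Month 3: interest £34.83; balance after payment £1,660.70.
Month 4: interest £31.00; balance after payment £1,451.70.
Month 5: interest £27.10; balance after payment £1,238.80.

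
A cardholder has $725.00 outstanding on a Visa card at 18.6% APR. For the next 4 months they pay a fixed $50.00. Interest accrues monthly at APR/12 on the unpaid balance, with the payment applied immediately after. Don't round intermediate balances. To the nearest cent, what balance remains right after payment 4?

$566.31

Monthly rate r = 18.6%/12 = 1.55% = 0.0155.
Each month: B ← B·(1+r) − $50.00.
Month 1: interest $11.24; balance after payment $686.24.
Month 2: interest $10.64; balance after payment $646.87.
Month 3: interest $10.03; balance after payment $606.90.
Month 4: interest $9.41; balance after payment $566.31.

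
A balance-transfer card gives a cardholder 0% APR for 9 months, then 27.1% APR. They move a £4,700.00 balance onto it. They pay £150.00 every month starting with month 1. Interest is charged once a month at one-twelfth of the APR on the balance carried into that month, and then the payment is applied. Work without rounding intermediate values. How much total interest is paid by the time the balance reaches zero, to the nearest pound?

£1,365

Promo months 1–9 at r₀ = 0%/12 = 0; months 10+ at r₁ = 27.1%/12 = 0.0225833.
After month 9 (no interest yet): B = £4,700.00 − 9·£150.00 = £3,350.00.
Then at r₁ with £150.00/mo: n₂ = −ln(1 − r₁·B/P)/ln(1+r₁) ≈ 31.43 → 32 more payments.
Total paid = 40·£150.00 + £64.98 = £6,064.98; interest = £6,064.98 − £4,700.00 = £1,364.98.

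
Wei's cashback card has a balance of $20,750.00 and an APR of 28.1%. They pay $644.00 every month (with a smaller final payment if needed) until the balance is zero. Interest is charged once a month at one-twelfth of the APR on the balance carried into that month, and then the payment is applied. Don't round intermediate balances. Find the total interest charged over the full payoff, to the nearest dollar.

$18,327

Monthly rate r = 28.1%/12 = 2.34167% = 0.0234167.
Payoff takes n = ⌈−ln(1 − rB₀/P)/ln(1+r)⌉ = ⌈60.676⌉ = 61 payments; the last is $436.84.
Total paid = 60·$644.00 + $436.84 = $39,076.84.
Total interest = total paid − principal = $39,076.84 − $20,750.00 = $18,326.84.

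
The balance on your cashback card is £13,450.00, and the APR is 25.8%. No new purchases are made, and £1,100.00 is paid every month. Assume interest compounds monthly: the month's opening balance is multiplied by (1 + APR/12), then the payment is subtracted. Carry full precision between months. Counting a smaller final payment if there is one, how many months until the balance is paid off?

Monthly rate r = 25.8%/12 = 2.15% = 0.0215.
Recurrence: B ← B·(1+r) − £1,100.00.
Month 1: interest £289.18; balance after payment £12,639.17.
Month 2: interest £271.74; balance after payment £11,810.92.
Closed form: n = −ln(1 − rB₀/P)/ln(1+r) = −ln(0.73711)/ln(1.0215) ≈ 14.339, so the balance reaches zero during payment 15.

15 payments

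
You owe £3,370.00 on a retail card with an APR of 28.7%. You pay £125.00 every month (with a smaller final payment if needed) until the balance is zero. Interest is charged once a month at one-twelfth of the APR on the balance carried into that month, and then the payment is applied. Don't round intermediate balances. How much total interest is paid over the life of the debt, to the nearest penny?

£2,104.38

Monthly rate r = 28.7%/12 = 2.39167% = 0.0239167.
Payoff takes n = ⌈−ln(1 − rB₀/P)/ln(1+r)⌉ = ⌈43.793⌉ = 44 payments; the last is £99.38.
Total paid = 43·£125.00 + £99.38 = £5,474.38.
Total interest = total paid − principal = £5,474.38 − £3,370.00 = £2,104.38.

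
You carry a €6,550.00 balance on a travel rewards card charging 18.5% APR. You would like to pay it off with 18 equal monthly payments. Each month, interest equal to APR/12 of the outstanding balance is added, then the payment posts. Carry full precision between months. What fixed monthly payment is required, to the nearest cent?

€419.49

Monthly rate r = 18.5%/12 = 1.54167% = 0.0154167.
Level-payment amortization: P = B₀·r / (1 − (1+r)^(−n)) = 6550.00·0.0154167 / (1 − 1.01542^(−18)).
Denominator 1 − (1+r)^(−18) = 0.240718488.
P = 100.979 / 0.240718488 ≈ 419.49.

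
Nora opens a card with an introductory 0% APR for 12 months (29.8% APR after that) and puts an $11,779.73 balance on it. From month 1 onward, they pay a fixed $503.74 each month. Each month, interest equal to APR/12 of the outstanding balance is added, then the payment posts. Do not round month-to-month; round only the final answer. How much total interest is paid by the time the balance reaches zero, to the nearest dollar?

Promo months 1–12 at r₀ = 0%/12 = 0; months 13+ at r₁ = 29.8%/12 = 0.0248333.
After month 12 (no interest yet): B = $11,779.73 − 12·$503.74 = $5,734.85.
Then at r₁ with $503.74/mo: n₂ = −ln(1 − r₁·B/P)/ln(1+r₁) ≈ 13.55 → 14 more payments.
Total paid = 25·$503.74 + $276.58 = $12,870.08; interest = $12,870.08 − $11,779.73 = $1,090.35.

$1,090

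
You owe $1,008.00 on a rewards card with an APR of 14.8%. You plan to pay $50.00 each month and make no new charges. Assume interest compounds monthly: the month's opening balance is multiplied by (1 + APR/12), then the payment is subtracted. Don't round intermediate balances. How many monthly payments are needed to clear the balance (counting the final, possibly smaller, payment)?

Monthly rate r = 14.8%/12 = 1.23333% = 0.0123333.
Recurrence: B ← B·(1+r) − $50.00.
Month 1: interest $12.43; balance after payment $970.43.
Month 2: interest $11.97; balance after payment $932.40.
Closed form: n = −ln(1 − rB₀/P)/ln(1+r) = −ln(0.75136)/ln(1.01233) ≈ 23.321, so the balance reaches zero during payment 24.

24 months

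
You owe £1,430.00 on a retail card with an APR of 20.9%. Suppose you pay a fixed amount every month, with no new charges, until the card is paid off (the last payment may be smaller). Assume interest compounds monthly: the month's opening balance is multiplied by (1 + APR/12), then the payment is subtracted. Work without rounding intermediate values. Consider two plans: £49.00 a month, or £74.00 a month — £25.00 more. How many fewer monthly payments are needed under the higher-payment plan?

Monthly rate r = 20.9%/12 = 1.74167% = 0.0174167.
At £49.00/mo: n = ⌈−ln(1 − rB₀/P)/ln(1+r)⌉ = 42 payments (last £5.47); total interest = total paid − £1,430.00 = £584.47.
At £74.00/mo: 24 payments (last £56.64); total interest £328.64.
Payments saved = 42 − 24 = 18.

18 fewer payments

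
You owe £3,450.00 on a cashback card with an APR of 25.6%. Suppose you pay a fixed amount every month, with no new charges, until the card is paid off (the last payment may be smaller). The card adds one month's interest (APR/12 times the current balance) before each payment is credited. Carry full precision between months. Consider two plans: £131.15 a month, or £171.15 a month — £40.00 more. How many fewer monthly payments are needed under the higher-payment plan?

13 fewer payments

Monthly rate r = 25.6%/12 = 2.13333% = 0.0213333.
At £131.15/mo: n = ⌈−ln(1 − rB₀/P)/ln(1+r)⌉ = 40 payments (last £2.75); total interest = total paid − £3,450.00 = £1,667.60.
At £171.15/mo: 27 payments (last £108.60); total interest £1,108.50.
Payments saved = 40 − 27 = 13.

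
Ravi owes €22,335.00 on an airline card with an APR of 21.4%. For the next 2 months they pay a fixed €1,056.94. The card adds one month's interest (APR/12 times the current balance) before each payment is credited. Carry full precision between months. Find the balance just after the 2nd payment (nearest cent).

Monthly rate r = 21.4%/12 = 1.78333% = 0.0178333.
Each month: B ← B·(1+r) − €1,056.94.
Month 1: interest €398.31; balance after payment €21,676.37.
Month 2: interest €386.56; balance after payment €21,005.99.

€21,005.99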